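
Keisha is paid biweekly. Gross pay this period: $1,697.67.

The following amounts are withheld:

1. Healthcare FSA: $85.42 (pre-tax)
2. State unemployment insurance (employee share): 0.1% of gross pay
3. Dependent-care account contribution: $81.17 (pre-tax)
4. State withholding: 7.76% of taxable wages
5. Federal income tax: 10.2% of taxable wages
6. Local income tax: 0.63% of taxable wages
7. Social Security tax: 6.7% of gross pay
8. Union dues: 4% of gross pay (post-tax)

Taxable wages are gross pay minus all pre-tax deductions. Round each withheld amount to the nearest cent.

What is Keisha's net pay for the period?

$1,063.10

Dependent-care account contribution: $81.17
Healthcare FSA: $85.42
Pre-tax total = $81.17 + $85.42 = $166.59
Taxable wages = $1,697.67 − $166.59 = $1,531.08
State withholding: $1,531.08 × 0.0776 = $118.81
Local income tax: $1,531.08 × 0.0063 = $9.65
Federal income tax: $1,531.08 × 0.102 = $156.17
Social Security tax: $1,697.67 × 0.067 = $113.74
State unemployment insurance (employee share): $1,697.67 × 0.001 = $1.70
Union dues: $1,697.67 × 0.04 = $67.91
Total deductions = $81.17 + $85.42 + $118.81 + $9.65 + $156.17 + $113.74 + $1.70 + $67.91 = $634.57
Net pay = $1,697.67 − $634.57 = $1,063.10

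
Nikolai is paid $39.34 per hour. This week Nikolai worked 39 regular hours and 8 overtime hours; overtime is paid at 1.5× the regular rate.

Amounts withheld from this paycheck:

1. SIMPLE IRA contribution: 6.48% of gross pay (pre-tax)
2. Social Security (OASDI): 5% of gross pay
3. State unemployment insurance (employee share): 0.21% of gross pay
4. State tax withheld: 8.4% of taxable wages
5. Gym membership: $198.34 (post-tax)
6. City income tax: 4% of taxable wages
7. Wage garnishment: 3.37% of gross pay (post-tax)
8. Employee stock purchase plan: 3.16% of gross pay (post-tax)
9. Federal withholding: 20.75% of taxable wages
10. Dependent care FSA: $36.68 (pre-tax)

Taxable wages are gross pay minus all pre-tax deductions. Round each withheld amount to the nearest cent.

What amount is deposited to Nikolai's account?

$795.92

Regular pay: 39 × $39.34 = $1534.26
Overtime pay: 8 × $39.34 × 1.5 = $472.08
Gross pay = $1534.26 + $472.08 = $2006.34
Dependent care FSA: $36.68
SIMPLE IRA contribution: $2006.34 × 0.0648 = $130.01
Pre-tax total = $36.68 + $130.01 = $166.69
Taxable wages = $2006.34 − $166.69 = $1839.65
Federal withholding: $1839.65 × 0.2075 = $381.73
City income tax: $1839.65 × 0.04 = $73.59
State tax withheld: $1839.65 × 0.084 = $154.53
Social Security (OASDI): $2006.34 × 0.05 = $100.32
State unemployment insurance (employee share): $2006.34 × 0.0021 = $4.21
Employee stock purchase plan: $2006.34 × 0.0316 = $63.40
Gym membership: $198.34
Wage garnishment: $2006.34 × 0.0337 = $67.61
Total deductions = $36.68 + $130.01 + $381.73 + $73.59 + $154.53 + $100.32 + $4.21 + $63.40 + $198.34 + $67.61 = $1210.42
Net pay = $2006.34 − $1210.42 = $795.92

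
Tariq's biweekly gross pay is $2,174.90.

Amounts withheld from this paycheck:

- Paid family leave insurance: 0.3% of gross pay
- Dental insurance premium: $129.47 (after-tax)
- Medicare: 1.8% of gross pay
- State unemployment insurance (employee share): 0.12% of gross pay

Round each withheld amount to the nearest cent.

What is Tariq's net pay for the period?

$1,997.15

Paid family leave insurance: $2,174.90 × 0.003 = $6.52
State unemployment insurance (employee share): $2,174.90 × 0.0012 = $2.61
Medicare: $2,174.90 × 0.018 = $39.15
Dental insurance premium: $129.47
Total deductions = $6.52 + $2.61 + $39.15 + $129.47 = $177.75
Net pay = $2,174.90 − $177.75 = $1,997.15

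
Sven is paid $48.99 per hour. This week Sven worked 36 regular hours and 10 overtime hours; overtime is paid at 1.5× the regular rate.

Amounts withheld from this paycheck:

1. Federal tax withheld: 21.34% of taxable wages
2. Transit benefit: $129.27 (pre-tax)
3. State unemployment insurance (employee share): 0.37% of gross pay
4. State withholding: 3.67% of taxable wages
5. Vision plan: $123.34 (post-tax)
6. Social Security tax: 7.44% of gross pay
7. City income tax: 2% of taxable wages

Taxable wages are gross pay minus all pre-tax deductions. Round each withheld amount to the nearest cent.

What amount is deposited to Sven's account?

$1,410.83

Regular pay: 36 × $48.99 = $1,763.64
Overtime pay: 10 × $48.99 × 1.5 = $734.85
Gross pay = $1,763.64 + $734.85 = $2,498.49
Transit benefit: $129.27
Taxable wages = $2,498.49 − $129.27 = $2,369.22
Federal tax withheld: $2,369.22 × 0.2134 = $505.59
City income tax: $2,369.22 × 0.02 = $47.38
State withholding: $2,369.22 × 0.0367 = $86.95
State unemployment insurance (employee share): $2,498.49 × 0.0037 = $9.24
Social Security tax: $2,498.49 × 0.0744 = $185.89
Vision plan: $123.34
Total deductions = $129.27 + $505.59 + $47.38 + $86.95 + $9.24 + $185.89 + $123.34 = $1,087.66
Net pay = $2,498.49 − $1,087.66 = $1,410.83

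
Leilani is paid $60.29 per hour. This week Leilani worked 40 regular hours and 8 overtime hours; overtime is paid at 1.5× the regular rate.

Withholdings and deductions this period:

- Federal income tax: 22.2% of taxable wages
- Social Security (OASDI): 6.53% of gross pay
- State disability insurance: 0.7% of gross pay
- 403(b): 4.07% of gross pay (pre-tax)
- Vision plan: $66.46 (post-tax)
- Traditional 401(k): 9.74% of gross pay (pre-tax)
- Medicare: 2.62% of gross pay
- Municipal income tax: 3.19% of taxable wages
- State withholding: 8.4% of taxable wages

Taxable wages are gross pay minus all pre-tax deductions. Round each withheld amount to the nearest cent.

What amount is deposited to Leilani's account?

Regular pay: 40 × $60.29 = $2,411.60
Overtime pay: 8 × $60.29 × 1.5 = $723.48
Gross pay = $2,411.60 + $723.48 = $3,135.08
403(b): $3,135.08 × 0.0407 = $127.60
Traditional 401(k): $3,135.08 × 0.0974 = $305.36
Pre-tax total = $127.60 + $305.36 = $432.96
Taxable wages = $3,135.08 − $432.96 = $2,702.12
Municipal income tax: $2,702.12 × 0.0319 = $86.20
State withholding: $2,702.12 × 0.084 = $226.98
Federal income tax: $2,702.12 × 0.222 = $599.87
Social Security (OASDI): $3,135.08 × 0.0653 = $204.72
State disability insurance: $3,135.08 × 0.007 = $21.95
Medicare: $3,135.08 × 0.0262 = $82.14
Vision plan: $66.46
Total deductions = $127.60 + $305.36 + $86.20 + $226.98 + $599.87 + $204.72 + $21.95 + $82.14 + $66.46 = $1,721.28
Net pay = $3,135.08 − $1,721.28 = $1,413.80

$1,413.80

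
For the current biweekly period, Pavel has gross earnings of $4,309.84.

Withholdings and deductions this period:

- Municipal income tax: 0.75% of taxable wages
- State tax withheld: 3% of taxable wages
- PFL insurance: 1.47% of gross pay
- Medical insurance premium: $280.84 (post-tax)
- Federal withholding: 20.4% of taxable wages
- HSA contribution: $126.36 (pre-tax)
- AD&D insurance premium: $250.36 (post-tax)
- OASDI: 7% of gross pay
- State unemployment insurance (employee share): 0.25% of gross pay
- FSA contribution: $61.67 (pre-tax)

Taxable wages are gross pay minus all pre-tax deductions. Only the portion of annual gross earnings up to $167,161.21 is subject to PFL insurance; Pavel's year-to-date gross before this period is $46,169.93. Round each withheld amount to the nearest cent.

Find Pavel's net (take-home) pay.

$2,219.39

HSA contribution: $126.36
FSA contribution: $61.67
Pre-tax total = $126.36 + $61.67 = $188.03
Taxable wages = $4,309.84 − $188.03 = $4,121.81
Federal withholding: $4,121.81 × 0.204 = $840.85
Municipal income tax: $4,121.81 × 0.0075 = $30.91
State tax withheld: $4,121.81 × 0.03 = $123.65
OASDI: $4,309.84 × 0.07 = $301.69
PFL insurance: cap not yet reached, full $4,309.84 is subject → $4,309.84 × 0.0147 = $63.35
State unemployment insurance (employee share): $4,309.84 × 0.0025 = $10.77
Medical insurance premium: $280.84
AD&D insurance premium: $250.36
Total deductions = $126.36 + $61.67 + $840.85 + $30.91 + $123.65 + $301.69 + $63.35 + $10.77 + $280.84 + $250.36 = $2,090.45
Net pay = $4,309.84 − $2,090.45 = $2,219.39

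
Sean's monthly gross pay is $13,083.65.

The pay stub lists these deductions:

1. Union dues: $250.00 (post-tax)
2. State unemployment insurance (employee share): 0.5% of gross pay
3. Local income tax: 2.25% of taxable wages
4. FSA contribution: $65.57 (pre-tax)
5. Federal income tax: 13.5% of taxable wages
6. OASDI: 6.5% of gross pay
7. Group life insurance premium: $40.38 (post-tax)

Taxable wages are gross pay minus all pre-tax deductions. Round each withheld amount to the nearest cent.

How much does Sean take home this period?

$9,761.49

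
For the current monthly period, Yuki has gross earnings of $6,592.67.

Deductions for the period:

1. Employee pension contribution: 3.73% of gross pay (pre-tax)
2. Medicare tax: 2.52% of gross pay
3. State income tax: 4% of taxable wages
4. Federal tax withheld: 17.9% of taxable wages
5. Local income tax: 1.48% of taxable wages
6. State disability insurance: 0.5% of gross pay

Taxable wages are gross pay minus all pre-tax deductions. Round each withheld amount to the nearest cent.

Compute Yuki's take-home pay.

$4,663.79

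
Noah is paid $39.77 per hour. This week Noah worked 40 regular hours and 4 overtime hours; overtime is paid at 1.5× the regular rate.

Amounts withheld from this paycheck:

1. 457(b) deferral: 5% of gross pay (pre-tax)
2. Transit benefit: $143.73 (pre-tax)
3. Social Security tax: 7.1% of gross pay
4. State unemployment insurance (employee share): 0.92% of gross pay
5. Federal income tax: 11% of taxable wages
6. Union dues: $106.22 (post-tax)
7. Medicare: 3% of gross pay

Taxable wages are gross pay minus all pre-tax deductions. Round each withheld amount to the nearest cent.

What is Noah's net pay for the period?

Regular pay: 40 × $39.77 = $1,590.80
Overtime pay: 4 × $39.77 × 1.5 = $238.62
Gross pay = $1,590.80 + $238.62 = $1,829.42
457(b) deferral: $1,829.42 × 0.05 = $91.47
Transit benefit: $143.73
Pre-tax total = $91.47 + $143.73 = $235.20
Taxable wages = $1,829.42 − $235.20 = $1,594.22
Federal income tax: $1,594.22 × 0.11 = $175.36
Medicare: $1,829.42 × 0.03 = $54.88
State unemployment insurance (employee share): $1,829.42 × 0.0092 = $16.83
Social Security tax: $1,829.42 × 0.071 = $129.89
Union dues: $106.22
Total deductions = $91.47 + $143.73 + $175.36 + $54.88 + $16.83 + $129.89 + $106.22 = $718.38
Net pay = $1,829.42 − $718.38 = $1,111.04

$1,111.04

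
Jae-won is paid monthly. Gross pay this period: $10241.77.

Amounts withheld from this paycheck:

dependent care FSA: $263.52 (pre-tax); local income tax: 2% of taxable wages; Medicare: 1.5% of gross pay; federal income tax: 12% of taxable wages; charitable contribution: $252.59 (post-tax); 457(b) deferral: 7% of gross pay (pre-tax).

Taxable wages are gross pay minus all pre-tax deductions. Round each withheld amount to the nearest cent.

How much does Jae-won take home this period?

$7558.52

Dependent care FSA: $263.52
457(b) deferral: $10241.77 × 0.07 = $716.92
Pre-tax total = $263.52 + $716.92 = $980.44
Taxable wages = $10241.77 − $980.44 = $9261.33
Federal income tax: $9261.33 × 0.12 = $1111.36
Local income tax: $9261.33 × 0.02 = $185.23
Medicare: $10241.77 × 0.015 = $153.63
Charitable contribution: $252.59
Total deductions = $263.52 + $716.92 + $1111.36 + $185.23 + $153.63 + $252.59 = $2683.25
Net pay = $10241.77 − $2683.25 = $7558.52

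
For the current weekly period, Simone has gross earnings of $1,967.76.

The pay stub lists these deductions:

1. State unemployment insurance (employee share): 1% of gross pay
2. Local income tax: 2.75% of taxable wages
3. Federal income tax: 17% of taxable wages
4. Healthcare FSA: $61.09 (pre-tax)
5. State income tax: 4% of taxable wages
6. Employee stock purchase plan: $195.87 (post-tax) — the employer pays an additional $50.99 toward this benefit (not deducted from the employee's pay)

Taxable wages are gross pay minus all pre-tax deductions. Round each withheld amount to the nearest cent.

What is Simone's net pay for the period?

Healthcare FSA: $61.09
Taxable wages = $1,967.76 − $61.09 = $1,906.67
State income tax: $1,906.67 × 0.04 = $76.27
Federal income tax: $1,906.67 × 0.17 = $324.13
Local income tax: $1,906.67 × 0.0275 = $52.43
State unemployment insurance (employee share): $1,967.76 × 0.01 = $19.68
Employee stock purchase plan: $195.87
(Employer's $50.99 toward employee stock purchase plan is not withheld from the employee.)
Total deductions = $61.09 + $76.27 + $324.13 + $52.43 + $19.68 + $195.87 = $729.47
Net pay = $1,967.76 − $729.47 = $1,238.29

$1,238.29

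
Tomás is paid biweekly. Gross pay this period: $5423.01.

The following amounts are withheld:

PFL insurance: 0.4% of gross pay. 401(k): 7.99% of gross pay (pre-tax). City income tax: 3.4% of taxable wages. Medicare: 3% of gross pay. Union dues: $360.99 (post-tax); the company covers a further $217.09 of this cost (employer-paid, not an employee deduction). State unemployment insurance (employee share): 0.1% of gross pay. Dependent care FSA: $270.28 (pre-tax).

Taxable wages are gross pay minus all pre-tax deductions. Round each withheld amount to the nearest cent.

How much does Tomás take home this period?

$4008.18

Dependent care FSA: $270.28
401(k): $5423.01 × 0.0799 = $433.30
Pre-tax total = $270.28 + $433.30 = $703.58
Taxable wages = $5423.01 − $703.58 = $4719.43
City income tax: $4719.43 × 0.034 = $160.46
State unemployment insurance (employee share): $5423.01 × 0.001 = $5.42
Medicare: $5423.01 × 0.03 = $162.69
PFL insurance: $5423.01 × 0.004 = $21.69
Union dues: $360.99
(Employer's $217.09 toward union dues is not withheld from the employee.)
Total deductions = $270.28 + $433.30 + $160.46 + $5.42 + $162.69 + $21.69 + $360.99 = $1414.83
Net pay = $5423.01 − $1414.83 = $4008.18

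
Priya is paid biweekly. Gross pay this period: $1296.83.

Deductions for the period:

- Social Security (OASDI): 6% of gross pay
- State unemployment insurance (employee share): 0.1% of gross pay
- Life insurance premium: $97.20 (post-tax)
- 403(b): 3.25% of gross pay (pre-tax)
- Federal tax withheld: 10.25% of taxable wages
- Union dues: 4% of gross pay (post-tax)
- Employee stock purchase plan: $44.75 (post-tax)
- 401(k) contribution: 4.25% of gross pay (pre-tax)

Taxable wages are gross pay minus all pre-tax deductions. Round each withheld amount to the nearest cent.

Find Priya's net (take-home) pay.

401(k) contribution: $1296.83 × 0.0425 = $55.12
403(b): $1296.83 × 0.0325 = $42.15
Pre-tax total = $55.12 + $42.15 = $97.27
Taxable wages = $1296.83 − $97.27 = $1199.56
Federal tax withheld: $1199.56 × 0.1025 = $122.95
Social Security (OASDI): $1296.83 × 0.06 = $77.81
State unemployment insurance (employee share): $1296.83 × 0.001 = $1.30
Employee stock purchase plan: $44.75
Union dues: $1296.83 × 0.04 = $51.87
Life insurance premium: $97.20
Total deductions = $55.12 + $42.15 + $122.95 + $77.81 + $1.30 + $44.75 + $51.87 + $97.20 = $493.15
Net pay = $1296.83 − $493.15 = $803.68

$803.68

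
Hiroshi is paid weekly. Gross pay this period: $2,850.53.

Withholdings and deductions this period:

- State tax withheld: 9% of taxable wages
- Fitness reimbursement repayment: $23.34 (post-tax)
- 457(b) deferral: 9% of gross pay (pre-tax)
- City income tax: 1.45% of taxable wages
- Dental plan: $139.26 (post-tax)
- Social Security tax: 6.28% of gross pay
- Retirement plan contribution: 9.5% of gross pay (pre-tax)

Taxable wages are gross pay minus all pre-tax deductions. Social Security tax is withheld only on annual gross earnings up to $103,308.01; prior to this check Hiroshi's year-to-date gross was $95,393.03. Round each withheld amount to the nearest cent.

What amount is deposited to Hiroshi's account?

$1,738.79

457(b) deferral: $2,850.53 × 0.09 = $256.55
Retirement plan contribution: $2,850.53 × 0.095 = $270.80
Pre-tax total = $256.55 + $270.80 = $527.35
Taxable wages = $2,850.53 − $527.35 = $2,323.18
State tax withheld: $2,323.18 × 0.09 = $209.09
City income tax: $2,323.18 × 0.0145 = $33.69
Social Security tax: cap not yet reached, full $2,850.53 is subject → $2,850.53 × 0.0628 = $179.01
Dental plan: $139.26
Fitness reimbursement repayment: $23.34
Total deductions = $256.55 + $270.80 + $209.09 + $33.69 + $179.01 + $139.26 + $23.34 = $1,111.74
Net pay = $2,850.53 − $1,111.74 = $1,738.79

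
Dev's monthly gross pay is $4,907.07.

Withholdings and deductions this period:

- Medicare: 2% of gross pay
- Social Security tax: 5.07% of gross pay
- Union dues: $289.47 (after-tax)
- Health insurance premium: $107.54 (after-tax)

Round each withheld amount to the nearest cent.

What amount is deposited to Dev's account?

$4,163.13

Social Security tax: $4,907.07 × 0.0507 = $248.79
Medicare: $4,907.07 × 0.02 = $98.14
Union dues: $289.47
Health insurance premium: $107.54
Total deductions = $248.79 + $98.14 + $289.47 + $107.54 = $743.94
Net pay = $4,907.07 − $743.94 = $4,163.13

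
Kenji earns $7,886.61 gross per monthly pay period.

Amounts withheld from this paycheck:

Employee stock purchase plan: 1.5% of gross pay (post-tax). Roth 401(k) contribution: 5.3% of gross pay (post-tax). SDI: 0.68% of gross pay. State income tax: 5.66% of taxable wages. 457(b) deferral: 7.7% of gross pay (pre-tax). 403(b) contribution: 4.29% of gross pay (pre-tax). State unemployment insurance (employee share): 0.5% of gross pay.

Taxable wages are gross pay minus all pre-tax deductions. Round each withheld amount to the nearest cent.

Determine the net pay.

457(b) deferral: $7,886.61 × 0.077 = $607.27
403(b) contribution: $7,886.61 × 0.0429 = $338.34
Pre-tax total = $607.27 + $338.34 = $945.61
Taxable wages = $7,886.61 − $945.61 = $6,941.00
State income tax: $6,941.00 × 0.0566 = $392.86
SDI: $7,886.61 × 0.0068 = $53.63
State unemployment insurance (employee share): $7,886.61 × 0.005 = $39.43
Employee stock purchase plan: $7,886.61 × 0.015 = $118.30
Roth 401(k) contribution: $7,886.61 × 0.053 = $417.99
Total deductions = $607.27 + $338.34 + $392.86 + $53.63 + $39.43 + $118.30 + $417.99 = $1,967.82
Net pay = $7,886.61 − $1,967.82 = $5,918.79

$5,918.79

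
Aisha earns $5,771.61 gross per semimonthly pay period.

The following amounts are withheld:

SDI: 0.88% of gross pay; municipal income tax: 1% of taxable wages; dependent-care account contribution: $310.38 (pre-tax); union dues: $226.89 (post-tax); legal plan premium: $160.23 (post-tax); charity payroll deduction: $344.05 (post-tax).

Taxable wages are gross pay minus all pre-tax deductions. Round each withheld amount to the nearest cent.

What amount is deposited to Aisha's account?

$4,624.66

Dependent-care account contribution: $310.38
Taxable wages = $5,771.61 − $310.38 = $5,461.23
Municipal income tax: $5,461.23 × 0.01 = $54.61
SDI: $5,771.61 × 0.0088 = $50.79
Union dues: $226.89
Legal plan premium: $160.23
Charity payroll deduction: $344.05
Total deductions = $310.38 + $54.61 + $50.79 + $226.89 + $160.23 + $344.05 = $1,146.95
Net pay = $5,771.61 − $1,146.95 = $4,624.66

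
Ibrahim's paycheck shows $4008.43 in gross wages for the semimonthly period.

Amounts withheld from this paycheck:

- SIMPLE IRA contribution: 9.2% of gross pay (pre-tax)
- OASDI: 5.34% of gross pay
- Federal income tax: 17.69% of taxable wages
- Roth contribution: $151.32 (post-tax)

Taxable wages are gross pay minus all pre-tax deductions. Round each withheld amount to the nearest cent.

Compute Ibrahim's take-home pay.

$2630.43

SIMPLE IRA contribution: $4008.43 × 0.092 = $368.78
Taxable wages = $4008.43 − $368.78 = $3639.65
Federal income tax: $3639.65 × 0.1769 = $643.85
OASDI: $4008.43 × 0.0534 = $214.05
Roth contribution: $151.32
Total deductions = $368.78 + $643.85 + $214.05 + $151.32 = $1378.00
Net pay = $4008.43 − $1378.00 = $2630.43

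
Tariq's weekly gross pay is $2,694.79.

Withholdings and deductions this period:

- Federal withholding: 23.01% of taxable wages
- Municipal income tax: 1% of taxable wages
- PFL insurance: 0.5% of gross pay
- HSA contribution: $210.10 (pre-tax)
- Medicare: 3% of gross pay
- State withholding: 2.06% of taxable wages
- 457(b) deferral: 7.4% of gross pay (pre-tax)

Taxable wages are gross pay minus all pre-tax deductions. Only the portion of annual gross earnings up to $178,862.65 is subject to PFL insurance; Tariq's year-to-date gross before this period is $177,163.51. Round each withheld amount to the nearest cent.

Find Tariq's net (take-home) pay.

$1,600.17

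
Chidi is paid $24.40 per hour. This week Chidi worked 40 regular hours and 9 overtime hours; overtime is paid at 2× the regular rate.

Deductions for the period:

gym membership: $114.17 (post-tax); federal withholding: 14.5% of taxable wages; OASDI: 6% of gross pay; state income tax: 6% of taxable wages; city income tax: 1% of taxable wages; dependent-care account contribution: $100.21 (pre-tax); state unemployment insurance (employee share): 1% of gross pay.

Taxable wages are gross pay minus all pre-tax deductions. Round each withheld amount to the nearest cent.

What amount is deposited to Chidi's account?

Regular pay: 40 × $24.40 = $976.00
Overtime pay: 9 × $24.40 × 2 = $439.20
Gross pay = $976.00 + $439.20 = $1,415.20
Dependent-care account contribution: $100.21
Taxable wages = $1,415.20 − $100.21 = $1,314.99
State income tax: $1,314.99 × 0.06 = $78.90
City income tax: $1,314.99 × 0.01 = $13.15
Federal withholding: $1,314.99 × 0.145 = $190.67
State unemployment insurance (employee share): $1,415.20 × 0.01 = $14.15
OASDI: $1,415.20 × 0.06 = $84.91
Gym membership: $114.17
Total deductions = $100.21 + $78.90 + $13.15 + $190.67 + $14.15 + $84.91 + $114.17 = $596.16
Net pay = $1,415.20 − $596.16 = $819.04

$819.04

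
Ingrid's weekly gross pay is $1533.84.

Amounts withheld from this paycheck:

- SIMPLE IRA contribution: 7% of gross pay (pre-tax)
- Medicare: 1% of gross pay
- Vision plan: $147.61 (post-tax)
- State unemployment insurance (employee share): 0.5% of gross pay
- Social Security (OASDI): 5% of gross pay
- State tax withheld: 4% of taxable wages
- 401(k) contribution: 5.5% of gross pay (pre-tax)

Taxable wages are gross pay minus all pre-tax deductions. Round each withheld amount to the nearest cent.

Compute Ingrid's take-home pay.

401(k) contribution: $1533.84 × 0.055 = $84.36
SIMPLE IRA contribution: $1533.84 × 0.07 = $107.37
Pre-tax total = $84.36 + $107.37 = $191.73
Taxable wages = $1533.84 − $191.73 = $1342.11
State tax withheld: $1342.11 × 0.04 = $53.68
State unemployment insurance (employee share): $1533.84 × 0.005 = $7.67
Social Security (OASDI): $1533.84 × 0.05 = $76.69
Medicare: $1533.84 × 0.01 = $15.34
Vision plan: $147.61
Total deductions = $84.36 + $107.37 + $53.68 + $7.67 + $76.69 + $15.34 + $147.61 = $492.72
Net pay = $1533.84 − $492.72 = $1041.12

$1041.12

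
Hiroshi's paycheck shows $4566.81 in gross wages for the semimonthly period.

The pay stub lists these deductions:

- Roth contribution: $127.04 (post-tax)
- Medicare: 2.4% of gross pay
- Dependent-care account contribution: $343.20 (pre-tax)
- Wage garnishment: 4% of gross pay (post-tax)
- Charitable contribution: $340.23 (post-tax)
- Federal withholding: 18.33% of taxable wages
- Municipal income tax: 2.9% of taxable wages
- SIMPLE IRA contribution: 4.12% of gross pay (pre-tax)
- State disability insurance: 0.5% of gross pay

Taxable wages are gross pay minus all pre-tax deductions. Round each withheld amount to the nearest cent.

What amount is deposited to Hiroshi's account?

Dependent-care account contribution: $343.20
SIMPLE IRA contribution: $4566.81 × 0.0412 = $188.15
Pre-tax total = $343.20 + $188.15 = $531.35
Taxable wages = $4566.81 − $531.35 = $4035.46
Municipal income tax: $4035.46 × 0.029 = $117.03
Federal withholding: $4035.46 × 0.1833 = $739.70
State disability insurance: $4566.81 × 0.005 = $22.83
Medicare: $4566.81 × 0.024 = $109.60
Wage garnishment: $4566.81 × 0.04 = $182.67
Charitable contribution: $340.23
Roth contribution: $127.04
Total deductions = $343.20 + $188.15 + $117.03 + $739.70 + $22.83 + $109.60 + $182.67 + $340.23 + $127.04 = $2170.45
Net pay = $4566.81 − $2170.45 = $2396.36

$2396.36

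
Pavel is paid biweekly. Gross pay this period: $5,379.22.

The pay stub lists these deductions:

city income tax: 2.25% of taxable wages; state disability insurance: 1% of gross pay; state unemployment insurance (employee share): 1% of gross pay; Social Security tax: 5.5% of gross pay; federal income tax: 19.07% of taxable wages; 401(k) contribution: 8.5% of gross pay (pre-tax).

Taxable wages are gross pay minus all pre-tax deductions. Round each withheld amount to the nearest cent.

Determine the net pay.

$3,469.19

401(k) contribution: $5,379.22 × 0.085 = $457.23
Taxable wages = $5,379.22 − $457.23 = $4,921.99
Federal income tax: $4,921.99 × 0.1907 = $938.62
City income tax: $4,921.99 × 0.0225 = $110.74
State unemployment insurance (employee share): $5,379.22 × 0.01 = $53.79
Social Security tax: $5,379.22 × 0.055 = $295.86
State disability insurance: $5,379.22 × 0.01 = $53.79
Total deductions = $457.23 + $938.62 + $110.74 + $53.79 + $295.86 + $53.79 = $1,910.03
Net pay = $5,379.22 − $1,910.03 = $3,469.19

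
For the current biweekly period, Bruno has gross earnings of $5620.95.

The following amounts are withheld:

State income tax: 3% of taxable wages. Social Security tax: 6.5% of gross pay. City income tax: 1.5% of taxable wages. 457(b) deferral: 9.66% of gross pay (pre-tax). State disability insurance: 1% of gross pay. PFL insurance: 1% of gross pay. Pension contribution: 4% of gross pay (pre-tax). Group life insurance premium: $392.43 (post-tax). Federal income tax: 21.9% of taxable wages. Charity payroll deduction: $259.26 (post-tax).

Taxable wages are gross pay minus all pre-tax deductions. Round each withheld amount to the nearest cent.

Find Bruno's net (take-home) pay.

$2442.43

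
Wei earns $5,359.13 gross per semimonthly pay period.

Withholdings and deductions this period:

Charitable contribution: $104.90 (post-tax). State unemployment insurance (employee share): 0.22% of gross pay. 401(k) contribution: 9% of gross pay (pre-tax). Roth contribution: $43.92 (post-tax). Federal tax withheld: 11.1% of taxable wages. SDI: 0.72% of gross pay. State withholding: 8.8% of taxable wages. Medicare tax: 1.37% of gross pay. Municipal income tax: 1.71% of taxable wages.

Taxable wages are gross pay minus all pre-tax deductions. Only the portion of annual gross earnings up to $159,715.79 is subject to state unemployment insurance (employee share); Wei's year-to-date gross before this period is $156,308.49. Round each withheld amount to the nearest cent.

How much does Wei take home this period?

401(k) contribution: $5,359.13 × 0.09 = $482.32
Taxable wages = $5,359.13 − $482.32 = $4,876.81
Federal tax withheld: $4,876.81 × 0.111 = $541.33
Municipal income tax: $4,876.81 × 0.0171 = $83.39
State withholding: $4,876.81 × 0.088 = $429.16
Medicare tax: $5,359.13 × 0.0137 = $73.42
State unemployment insurance (employee share): only $159,715.79 − $156,308.49 = $3,407.30 of this check is subject → $3,407.30 × 0.0022 = $7.50
SDI: $5,359.13 × 0.0072 = $38.59
Roth contribution: $43.92
Charitable contribution: $104.90
Total deductions = $482.32 + $541.33 + $83.39 + $429.16 + $73.42 + $7.50 + $38.59 + $43.92 + $104.90 = $1,804.53
Net pay = $5,359.13 − $1,804.53 = $3,554.60

$3,554.60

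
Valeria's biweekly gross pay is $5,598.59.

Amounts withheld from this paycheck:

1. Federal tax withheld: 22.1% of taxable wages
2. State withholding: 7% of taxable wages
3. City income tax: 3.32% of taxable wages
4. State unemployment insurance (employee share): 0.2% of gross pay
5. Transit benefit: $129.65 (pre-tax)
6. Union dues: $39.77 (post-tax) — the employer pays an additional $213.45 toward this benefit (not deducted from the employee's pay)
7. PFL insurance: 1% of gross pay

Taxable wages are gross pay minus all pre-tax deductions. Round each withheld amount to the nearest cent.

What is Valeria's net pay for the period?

$3,588.94

Transit benefit: $129.65
Taxable wages = $5,598.59 − $129.65 = $5,468.94
State withholding: $5,468.94 × 0.07 = $382.83
Federal tax withheld: $5,468.94 × 0.221 = $1,208.64
City income tax: $5,468.94 × 0.0332 = $181.57
PFL insurance: $5,598.59 × 0.01 = $55.99
State unemployment insurance (employee share): $5,598.59 × 0.002 = $11.20
Union dues: $39.77
(Employer's $213.45 toward union dues is not withheld from the employee.)
Total deductions = $129.65 + $382.83 + $1,208.64 + $181.57 + $55.99 + $11.20 + $39.77 = $2,009.65
Net pay = $5,598.59 − $2,009.65 = $3,588.94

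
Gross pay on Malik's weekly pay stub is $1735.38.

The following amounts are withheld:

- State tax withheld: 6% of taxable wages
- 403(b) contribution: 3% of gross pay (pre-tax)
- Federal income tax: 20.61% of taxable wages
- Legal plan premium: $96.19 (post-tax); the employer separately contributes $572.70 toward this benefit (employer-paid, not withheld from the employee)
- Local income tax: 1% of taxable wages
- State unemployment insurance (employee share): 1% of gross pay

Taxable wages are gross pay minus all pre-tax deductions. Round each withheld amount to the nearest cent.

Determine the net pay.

403(b) contribution: $1735.38 × 0.03 = $52.06
Taxable wages = $1735.38 − $52.06 = $1683.32
Local income tax: $1683.32 × 0.01 = $16.83
Federal income tax: $1683.32 × 0.2061 = $346.93
State tax withheld: $1683.32 × 0.06 = $101.00
State unemployment insurance (employee share): $1735.38 × 0.01 = $17.35
Legal plan premium: $96.19
(Employer's $572.70 toward legal plan premium is not withheld from the employee.)
Total deductions = $52.06 + $16.83 + $346.93 + $101.00 + $17.35 + $96.19 = $630.36
Net pay = $1735.38 − $630.36 = $1105.02

$1105.02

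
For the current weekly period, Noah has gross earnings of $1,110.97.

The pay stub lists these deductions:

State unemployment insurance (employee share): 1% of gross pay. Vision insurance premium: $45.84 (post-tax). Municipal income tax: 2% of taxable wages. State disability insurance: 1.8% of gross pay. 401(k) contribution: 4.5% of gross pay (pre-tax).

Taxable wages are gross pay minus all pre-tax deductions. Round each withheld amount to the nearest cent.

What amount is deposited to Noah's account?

$962.81

401(k) contribution: $1,110.97 × 0.045 = $49.99
Taxable wages = $1,110.97 − $49.99 = $1,060.98
Municipal income tax: $1,060.98 × 0.02 = $21.22
State disability insurance: $1,110.97 × 0.018 = $20.00
State unemployment insurance (employee share): $1,110.97 × 0.01 = $11.11
Vision insurance premium: $45.84
Total deductions = $49.99 + $21.22 + $20.00 + $11.11 + $45.84 = $148.16
Net pay = $1,110.97 − $148.16 = $962.81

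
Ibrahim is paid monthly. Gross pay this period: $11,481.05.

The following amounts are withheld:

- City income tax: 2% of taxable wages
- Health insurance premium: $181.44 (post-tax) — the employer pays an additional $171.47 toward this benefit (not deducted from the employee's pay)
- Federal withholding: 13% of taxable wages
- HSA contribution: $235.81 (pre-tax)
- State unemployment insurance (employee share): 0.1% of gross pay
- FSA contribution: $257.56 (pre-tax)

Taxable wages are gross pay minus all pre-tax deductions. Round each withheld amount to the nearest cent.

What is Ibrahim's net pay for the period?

$9,146.61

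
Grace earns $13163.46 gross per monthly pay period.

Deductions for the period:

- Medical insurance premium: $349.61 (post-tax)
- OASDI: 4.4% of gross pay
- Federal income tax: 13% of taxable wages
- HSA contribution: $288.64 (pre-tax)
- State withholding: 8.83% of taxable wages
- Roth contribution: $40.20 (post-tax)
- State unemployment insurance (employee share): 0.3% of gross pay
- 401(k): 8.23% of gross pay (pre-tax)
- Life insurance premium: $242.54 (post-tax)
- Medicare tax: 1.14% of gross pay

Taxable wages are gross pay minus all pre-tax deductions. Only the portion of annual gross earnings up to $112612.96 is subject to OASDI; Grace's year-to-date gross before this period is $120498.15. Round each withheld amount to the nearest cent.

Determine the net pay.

HSA contribution: $288.64
401(k): $13163.46 × 0.0823 = $1083.35
Pre-tax total = $288.64 + $1083.35 = $1371.99
Taxable wages = $13163.46 − $1371.99 = $11791.47
Federal income tax: $11791.47 × 0.13 = $1532.89
State withholding: $11791.47 × 0.0883 = $1041.19
State unemployment insurance (employee share): $13163.46 × 0.003 = $39.49
OASDI: annual cap $112612.96 already reached (YTD $120498.15), so $0.00
Medicare tax: $13163.46 × 0.0114 = $150.06
Life insurance premium: $242.54
Medical insurance premium: $349.61
Roth contribution: $40.20
Total deductions = $288.64 + $1083.35 + $1532.89 + $1041.19 + $39.49 + $0.00 + $150.06 + $242.54 + $349.61 + $40.20 = $4767.97
Net pay = $13163.46 − $4767.97 = $8395.49

$8395.49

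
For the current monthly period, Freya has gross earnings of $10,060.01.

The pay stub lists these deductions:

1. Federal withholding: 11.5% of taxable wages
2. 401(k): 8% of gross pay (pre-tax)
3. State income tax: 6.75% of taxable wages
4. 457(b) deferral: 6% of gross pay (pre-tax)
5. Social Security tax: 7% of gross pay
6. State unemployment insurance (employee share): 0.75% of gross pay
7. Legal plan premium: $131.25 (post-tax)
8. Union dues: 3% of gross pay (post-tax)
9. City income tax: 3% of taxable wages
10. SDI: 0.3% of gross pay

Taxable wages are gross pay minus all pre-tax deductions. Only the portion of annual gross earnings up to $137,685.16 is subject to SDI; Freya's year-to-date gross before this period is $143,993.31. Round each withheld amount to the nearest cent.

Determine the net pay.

$5,600.44

457(b) deferral: $10,060.01 × 0.06 = $603.60
401(k): $10,060.01 × 0.08 = $804.80
Pre-tax total = $603.60 + $804.80 = $1,408.40
Taxable wages = $10,060.01 − $1,408.40 = $8,651.61
City income tax: $8,651.61 × 0.03 = $259.55
Federal withholding: $8,651.61 × 0.115 = $994.94
State income tax: $8,651.61 × 0.0675 = $583.98
Social Security tax: $10,060.01 × 0.07 = $704.20
State unemployment insurance (employee share): $10,060.01 × 0.0075 = $75.45
SDI: annual cap $137,685.16 already reached (YTD $143,993.31), so $0.00
Legal plan premium: $131.25
Union dues: $10,060.01 × 0.03 = $301.80
Total deductions = $603.60 + $804.80 + $259.55 + $994.94 + $583.98 + $704.20 + $75.45 + $0.00 + $131.25 + $301.80 = $4,459.57
Net pay = $10,060.01 − $4,459.57 = $5,600.44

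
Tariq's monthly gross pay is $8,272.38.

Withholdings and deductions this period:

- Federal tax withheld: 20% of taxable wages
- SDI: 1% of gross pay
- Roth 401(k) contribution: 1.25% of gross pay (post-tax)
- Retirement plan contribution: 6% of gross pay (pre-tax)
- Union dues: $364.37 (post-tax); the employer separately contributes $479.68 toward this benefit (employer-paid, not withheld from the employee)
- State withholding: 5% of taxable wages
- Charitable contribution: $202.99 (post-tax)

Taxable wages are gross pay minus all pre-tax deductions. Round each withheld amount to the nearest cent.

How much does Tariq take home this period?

Retirement plan contribution: $8,272.38 × 0.06 = $496.34
Taxable wages = $8,272.38 − $496.34 = $7,776.04
Federal tax withheld: $7,776.04 × 0.2 = $1,555.21
State withholding: $7,776.04 × 0.05 = $388.80
SDI: $8,272.38 × 0.01 = $82.72
Union dues: $364.37
Roth 401(k) contribution: $8,272.38 × 0.0125 = $103.40
Charitable contribution: $202.99
(Employer's $479.68 toward union dues is not withheld from the employee.)
Total deductions = $496.34 + $1,555.21 + $388.80 + $82.72 + $364.37 + $103.40 + $202.99 = $3,193.83
Net pay = $8,272.38 − $3,193.83 = $5,078.55

$5,078.55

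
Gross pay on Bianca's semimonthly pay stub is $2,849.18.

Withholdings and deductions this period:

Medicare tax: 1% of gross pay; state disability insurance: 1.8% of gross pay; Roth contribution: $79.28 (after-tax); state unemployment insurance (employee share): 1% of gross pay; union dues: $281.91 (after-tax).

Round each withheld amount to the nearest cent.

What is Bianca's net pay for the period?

State disability insurance: $2,849.18 × 0.018 = $51.29
Medicare tax: $2,849.18 × 0.01 = $28.49
State unemployment insurance (employee share): $2,849.18 × 0.01 = $28.49
Union dues: $281.91
Roth contribution: $79.28
Total deductions = $51.29 + $28.49 + $28.49 + $281.91 + $79.28 = $469.46
Net pay = $2,849.18 − $469.46 = $2,379.72

$2,379.72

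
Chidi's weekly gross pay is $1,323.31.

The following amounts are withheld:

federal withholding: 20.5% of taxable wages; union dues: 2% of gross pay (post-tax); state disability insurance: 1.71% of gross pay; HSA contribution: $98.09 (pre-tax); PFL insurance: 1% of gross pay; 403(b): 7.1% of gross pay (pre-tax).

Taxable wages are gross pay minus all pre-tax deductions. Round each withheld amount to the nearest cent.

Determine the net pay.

$837.02

HSA contribution: $98.09
403(b): $1,323.31 × 0.071 = $93.96
Pre-tax total = $98.09 + $93.96 = $192.05
Taxable wages = $1,323.31 − $192.05 = $1,131.26
Federal withholding: $1,131.26 × 0.205 = $231.91
PFL insurance: $1,323.31 × 0.01 = $13.23
State disability insurance: $1,323.31 × 0.0171 = $22.63
Union dues: $1,323.31 × 0.02 = $26.47
Total deductions = $98.09 + $93.96 + $231.91 + $13.23 + $22.63 + $26.47 = $486.29
Net pay = $1,323.31 − $486.29 = $837.02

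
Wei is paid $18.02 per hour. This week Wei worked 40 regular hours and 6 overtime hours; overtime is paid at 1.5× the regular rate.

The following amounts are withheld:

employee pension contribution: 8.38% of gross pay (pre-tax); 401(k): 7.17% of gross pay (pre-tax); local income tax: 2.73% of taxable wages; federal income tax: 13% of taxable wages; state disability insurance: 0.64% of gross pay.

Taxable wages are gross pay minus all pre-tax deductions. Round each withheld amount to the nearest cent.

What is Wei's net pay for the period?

Regular pay: 40 × $18.02 = $720.80
Overtime pay: 6 × $18.02 × 1.5 = $162.18
Gross pay = $720.80 + $162.18 = $882.98
Employee pension contribution: $882.98 × 0.0838 = $73.99
401(k): $882.98 × 0.0717 = $63.31
Pre-tax total = $73.99 + $63.31 = $137.30
Taxable wages = $882.98 − $137.30 = $745.68
Federal income tax: $745.68 × 0.13 = $96.94
Local income tax: $745.68 × 0.0273 = $20.36
State disability insurance: $882.98 × 0.0064 = $5.65
Total deductions = $73.99 + $63.31 + $96.94 + $20.36 + $5.65 = $260.25
Net pay = $882.98 − $260.25 = $622.73

$622.73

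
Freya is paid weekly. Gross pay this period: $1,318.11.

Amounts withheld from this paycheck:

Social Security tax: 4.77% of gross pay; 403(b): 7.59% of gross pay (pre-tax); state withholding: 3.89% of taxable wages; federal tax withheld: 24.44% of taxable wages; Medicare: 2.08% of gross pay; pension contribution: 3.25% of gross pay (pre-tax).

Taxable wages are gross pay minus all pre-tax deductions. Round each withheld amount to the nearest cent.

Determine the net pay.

$751.99

Pension contribution: $1,318.11 × 0.0325 = $42.84
403(b): $1,318.11 × 0.0759 = $100.04
Pre-tax total = $42.84 + $100.04 = $142.88
Taxable wages = $1,318.11 − $142.88 = $1,175.23
Federal tax withheld: $1,175.23 × 0.2444 = $287.23
State withholding: $1,175.23 × 0.0389 = $45.72
Medicare: $1,318.11 × 0.0208 = $27.42
Social Security tax: $1,318.11 × 0.0477 = $62.87
Total deductions = $42.84 + $100.04 + $287.23 + $45.72 + $27.42 + $62.87 = $566.12
Net pay = $1,318.11 − $566.12 = $751.99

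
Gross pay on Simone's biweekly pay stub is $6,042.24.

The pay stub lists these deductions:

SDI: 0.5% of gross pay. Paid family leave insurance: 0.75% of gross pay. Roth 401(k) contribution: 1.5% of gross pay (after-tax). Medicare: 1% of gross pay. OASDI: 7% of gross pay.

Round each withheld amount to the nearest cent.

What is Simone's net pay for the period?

$5,392.70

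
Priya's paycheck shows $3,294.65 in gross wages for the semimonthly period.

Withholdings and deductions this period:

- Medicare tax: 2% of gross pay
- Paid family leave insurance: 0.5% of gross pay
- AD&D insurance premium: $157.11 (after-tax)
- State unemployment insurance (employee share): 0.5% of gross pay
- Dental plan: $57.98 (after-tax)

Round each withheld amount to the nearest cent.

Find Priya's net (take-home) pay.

$2,980.73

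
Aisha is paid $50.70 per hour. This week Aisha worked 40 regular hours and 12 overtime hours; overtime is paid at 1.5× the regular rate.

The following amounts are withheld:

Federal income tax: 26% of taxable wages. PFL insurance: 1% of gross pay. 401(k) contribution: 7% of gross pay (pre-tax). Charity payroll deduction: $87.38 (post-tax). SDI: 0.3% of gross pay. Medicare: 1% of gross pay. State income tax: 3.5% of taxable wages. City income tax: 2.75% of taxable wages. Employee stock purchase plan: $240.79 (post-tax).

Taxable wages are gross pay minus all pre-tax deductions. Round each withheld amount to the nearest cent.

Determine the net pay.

$1,456.98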